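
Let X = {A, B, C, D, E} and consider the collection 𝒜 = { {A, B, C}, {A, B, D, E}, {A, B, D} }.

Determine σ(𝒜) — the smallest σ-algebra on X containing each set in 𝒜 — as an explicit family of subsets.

Take S₀ = 𝒜 ∪ {∅, X} = { {}, {A, B, C}, {A, B, D}, {A, B, D, E}, X }.
Round 1. New:
  {C}  = {A, B, D, E}ᶜ
  {C, E}  = {A, B, D}ᶜ
  {D, E}  = {A, B, C}ᶜ
  {A, B, C, D}  = {A, B, C} ∪ {A, B, D}
  (now 9)
Round 2: 3 new —
  {E}  = {A, B, C, D}ᶜ
  {C, D, E}  = {D, E} ∪ {C}
  {A, B, C, E}  = {A, B, C} ∪ {C, E}
  (now 12)
Round 3 (2 new):
  {D}  = {A, B, C, E}ᶜ
  {A, B}  = {C, D, E}ᶜ
  (now 14)
Round 4: +2 →
  {C, D}  = {C} ∪ {D}
  {A, B, E}  = {A, B} ∪ {E}
  (now 16)
Round 5 adds nothing — fixpoint reached.

Hence σ(𝒜) has 16 members: { {}, {C}, {D}, {E}, {A, B}, {C, D}, {C, E}, {D, E}, {A, B, C}, {A, B, D}, {A, B, E}, {C, D, E}, {A, B, C, D}, {A, B, C, E}, {A, B, D, E}, X }.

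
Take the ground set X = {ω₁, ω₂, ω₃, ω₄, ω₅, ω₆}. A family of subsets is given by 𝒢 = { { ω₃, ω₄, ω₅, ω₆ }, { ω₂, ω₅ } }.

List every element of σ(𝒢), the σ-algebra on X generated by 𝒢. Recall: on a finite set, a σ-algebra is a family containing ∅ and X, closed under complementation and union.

σ(𝒢) (16 sets): { {  }, { ω₁ }, { ω₂ }, { ω₅ }, { ω₁, ω₂ }, { ω₁, ω₅ }, { ω₂, ω₅ }, { ω₁, ω₂, ω₅ }, { ω₃, ω₄, ω₆ }, { ω₁, ω₃, ω₄, ω₆ }, { ω₂, ω₃, ω₄, ω₆ }, { ω₃, ω₄, ω₅, ω₆ }, { ω₁, ω₂, ω₃, ω₄, ω₆ }, { ω₁, ω₃, ω₄, ω₅, ω₆ }, { ω₂, ω₃, ω₄, ω₅, ω₆ }, X }

Check:
Seed the family with 𝒢 together with ∅ and X: { {  }, { ω₂, ω₅ }, { ω₃, ω₄, ω₅, ω₆ }, X }.
Iteration 1. New:
  { ω₁, ω₂ }  = complement { ω₃, ω₄, ω₅, ω₆ }
  { ω₁, ω₃, ω₄, ω₆ }  = complement { ω₂, ω₅ }
  { ω₂, ω₃, ω₄, ω₅, ω₆ }  = { ω₂, ω₅ } ∪ { ω₃, ω₄, ω₅, ω₆ }
  (now 7)
Iteration 2. New:
  { ω₁ }  = complement { ω₂, ω₃, ω₄, ω₅, ω₆ }
  { ω₁, ω₂, ω₅ }  = { ω₂, ω₅ } ∪ { ω₁, ω₂ }
  { ω₁, ω₂, ω₃, ω₄, ω₆ }  = { ω₁, ω₂ } ∪ { ω₁, ω₃, ω₄, ω₆ }
  { ω₁, ω₃, ω₄, ω₅, ω₆ }  = { ω₁, ω₃, ω₄, ω₆ } ∪ { ω₃, ω₄, ω₅, ω₆ }
  (now 11)
Iteration 3: +3 →
  { ω₂ }  = complement { ω₁, ω₃, ω₄, ω₅, ω₆ }
  { ω₅ }  = complement { ω₁, ω₂, ω₃, ω₄, ω₆ }
  { ω₃, ω₄, ω₆ }  = complement { ω₁, ω₂, ω₅ }
  (now 14)
Iteration 4 (2 new):
  { ω₁, ω₅ }  = { ω₅ } ∪ { ω₁ }
  { ω₂, ω₃, ω₄, ω₆ }  = { ω₃, ω₄, ω₆ } ∪ { ω₂ }
  (now 16)
After Iteration 5 the family is unchanged; done.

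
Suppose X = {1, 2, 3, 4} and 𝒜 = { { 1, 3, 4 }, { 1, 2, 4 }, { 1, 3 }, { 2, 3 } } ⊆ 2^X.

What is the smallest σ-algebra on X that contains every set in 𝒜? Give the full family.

σ(𝒜) (16 sets): { {}, { 1 }, { 2 }, { 3 }, { 4 }, { 1, 2 }, { 1, 3 }, { 1, 4 }, { 2, 3 }, { 2, 4 }, { 3, 4 }, { 1, 2, 3 }, { 1, 2, 4 }, { 1, 3, 4 }, { 2, 3, 4 }, X }

Working:
Start: 𝒜 ∪ {∅, X} = { {}, { 1, 3 }, { 2, 3 }, { 1, 2, 4 }, { 1, 3, 4 }, X }.
Step 1: +5 →
  { 2 }  = { 1, 3, 4 }ᶜ
  { 3 }  = { 1, 2, 4 }ᶜ
  { 1, 4 }  = { 2, 3 }ᶜ
  { 2, 4 }  = { 1, 3 }ᶜ
  { 1, 2, 3 }  = { 2, 3 } ∪ { 1, 3 }
  — 11 sets.
Step 2: 2 new —
  { 4 }  = { 1, 2, 3 }ᶜ
  { 2, 3, 4 }  = { 3 } ∪ { 2, 4 }
  — 13 sets.
Step 3 adds 2:
  { 1 }  = { 2, 3, 4 }ᶜ
  { 3, 4 }  = { 3 } ∪ { 4 }
  — 15 sets.
Step 4: 1 new —
  { 1, 2 }  = { 3, 4 }ᶜ
  — 16 sets.
Step 5: no new sets; the family is a σ-algebra.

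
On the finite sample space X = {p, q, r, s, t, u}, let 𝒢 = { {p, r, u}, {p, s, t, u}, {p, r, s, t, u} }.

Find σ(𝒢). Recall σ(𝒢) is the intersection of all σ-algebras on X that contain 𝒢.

Take S₀ = 𝒢 ∪ {∅, X} = { ∅, {p, r, u}, {p, s, t, u}, {p, r, s, t, u}, X }.
Iteration 1: +3 →
  {q}  = ᶜ of {p, r, s, t, u}
  {q, r}  = ᶜ of {p, s, t, u}
  {q, s, t}  = ᶜ of {p, r, u}
  |family| = 8
Iteration 2. New:
  {p, q, r, u}  = {q} ∪ {p, r, u}
  {q, r, s, t}  = {q, s, t} ∪ {q, r}
  {p, q, s, t, u}  = {p, s, t, u} ∪ {q}
  |family| = 11
Iteration 3 (3 new):
  {r}  = ᶜ of {p, q, s, t, u}
  {p, u}  = ᶜ of {q, r, s, t}
  {s, t}  = ᶜ of {p, q, r, u}
  |family| = 14
Iteration 4: +2 →
  {p, q, u}  = {p, u} ∪ {q}
  {r, s, t}  = {s, t} ∪ {r}
  |family| = 16
Iteration 5: no new sets; the family is a σ-algebra.

|σ(𝒢)| = 16.  σ(𝒢) = { ∅, {q}, {r}, {p, u}, {q, r}, {s, t}, {p, q, u}, {p, r, u}, {q, s, t}, {r, s, t}, {p, q, r, u}, {p, s, t, u}, {q, r, s, t}, {p, q, s, t, u}, {p, r, s, t, u}, X }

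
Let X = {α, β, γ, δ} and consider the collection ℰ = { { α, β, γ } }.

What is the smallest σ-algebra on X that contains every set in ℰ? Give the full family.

Answer: σ(ℰ) = { ∅, { δ }, { α, β, γ }, X }

Derivation:
Take S₀ = ℰ ∪ {∅, X} = { ∅, { α, β, γ }, X }.
Round 1. New:
  { δ }  = ᶜ of { α, β, γ }
  [4 total]
Round 2: stable.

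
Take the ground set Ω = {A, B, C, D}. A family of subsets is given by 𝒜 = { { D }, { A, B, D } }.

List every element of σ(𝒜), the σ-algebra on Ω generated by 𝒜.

|σ(𝒜)| = 8.  σ(𝒜) = { {}, { C }, { D }, { A, B }, { C, D }, { A, B, C }, { A, B, D }, Ω }

Trace:
Initial family (4 sets): { {}, { D }, { A, B, D }, Ω }.
Step 1 adds 2:
  { C }  = { A, B, D }ᶜ
  { A, B, C }  = { D }ᶜ
  [6 total]
Step 2. New:
  { C, D }  = { C } ∪ { D }
  [7 total]
Step 3. New:
  { A, B }  = { C, D }ᶜ
  [8 total]
Step 4 adds nothing — fixpoint reached.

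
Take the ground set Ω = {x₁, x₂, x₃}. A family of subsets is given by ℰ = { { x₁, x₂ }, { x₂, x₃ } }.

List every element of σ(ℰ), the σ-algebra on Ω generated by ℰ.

Take S₀ = ℰ ∪ {∅, Ω} = { {}, { x₁, x₂ }, { x₂, x₃ }, Ω }.
Iteration 1 (2 new):
  { x₁ }  = Ω∖{ x₂, x₃ }
  { x₃ }  = Ω∖{ x₁, x₂ }
  (now 6)
Iteration 2 adds 1:
  { x₁, x₃ }  = { x₃ } ∪ { x₁ }
  (now 7)
Iteration 3 adds 1:
  { x₂ }  = Ω∖{ x₁, x₃ }
  (now 8)
Iteration 4: stable.

Therefore σ(ℰ) = { {}, { x₁ }, { x₂ }, { x₃ }, { x₁, x₂ }, { x₁, x₃ }, { x₂, x₃ }, Ω } (|σ(ℰ)| = 8).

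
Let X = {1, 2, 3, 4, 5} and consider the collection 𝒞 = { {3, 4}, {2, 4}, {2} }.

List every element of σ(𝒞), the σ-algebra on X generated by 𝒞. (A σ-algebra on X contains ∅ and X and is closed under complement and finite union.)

Seed the family with 𝒞 together with ∅ and X: { {}, {2}, {2, 4}, {3, 4}, X }.
Iteration 1 adds 4:
  {1, 2, 5}  = X∖{3, 4}
  {1, 3, 5}  = X∖{2, 4}
  {2, 3, 4}  = {3, 4} ∪ {2}
  {1, 3, 4, 5}  = X∖{2}
  — 9 sets.
Iteration 2: +3 →
  {1, 5}  = X∖{2, 3, 4}
  {1, 2, 3, 5}  = {1, 3, 5} ∪ {2}
  {1, 2, 4, 5}  = {1, 2, 5} ∪ {2, 4}
  — 12 sets.
Iteration 3 adds 2:
  {3}  = X∖{1, 2, 4, 5}
  {4}  = X∖{1, 2, 3, 5}
  — 14 sets.
Iteration 4: 2 new —
  {2, 3}  = {3} ∪ {2}
  {1, 4, 5}  = {1, 5} ∪ {4}
  — 16 sets.
Iteration 5: already closed under ᶜ and ∪.

σ(𝒞) = { {}, {2}, {3}, {4}, {1, 5}, {2, 3}, {2, 4}, {3, 4}, {1, 2, 5}, {1, 3, 5}, {1, 4, 5}, {2, 3, 4}, {1, 2, 3, 5}, {1, 2, 4, 5}, {1, 3, 4, 5}, X }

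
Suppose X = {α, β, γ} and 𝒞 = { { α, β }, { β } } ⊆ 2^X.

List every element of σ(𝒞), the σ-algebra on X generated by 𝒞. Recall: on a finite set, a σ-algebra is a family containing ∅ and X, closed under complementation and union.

Initial family (4 sets): { ∅, { β }, { α, β }, X }.
Step 1: 2 new —
  { γ }  = complement { α, β }
  { α, γ }  = complement { β }
  — 6 sets.
Step 2 (1 new):
  { β, γ }  = { γ } ∪ { β }
  — 7 sets.
Step 3 adds 1:
  { α }  = complement { β, γ }
  — 8 sets.
After Step 4 the family is unchanged; done.

σ(𝒞) = { ∅, { α }, { β }, { γ }, { α, β }, { α, γ }, { β, γ }, X }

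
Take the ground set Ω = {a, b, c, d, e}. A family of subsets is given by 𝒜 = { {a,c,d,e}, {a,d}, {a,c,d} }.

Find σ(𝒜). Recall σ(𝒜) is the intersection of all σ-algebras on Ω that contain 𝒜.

Take S₀ = 𝒜 ∪ {∅, Ω} = { ∅, {a,d}, {a,c,d}, {a,c,d,e}, Ω }.
Round 1: +3 →
  {b}  = ᶜ of {a,c,d,e}
  {b,e}  = ᶜ of {a,c,d}
  {b,c,e}  = ᶜ of {a,d}
Round 2 adds 3:
  {a,b,d}  = {b} ∪ {a,d}
  {a,b,c,d}  = {b} ∪ {a,c,d}
  {a,b,d,e}  = {b,e} ∪ {a,d}
Round 3: 3 new —
  {c}  = ᶜ of {a,b,d,e}
  {e}  = ᶜ of {a,b,c,d}
  {c,e}  = ᶜ of {a,b,d}
Round 4: +2 →
  {b,c}  = {c} ∪ {b}
  {a,d,e}  = {a,d} ∪ {e}
Round 5: no new sets; the family is a σ-algebra.

Hence σ(𝒜) has 16 members: { ∅, {b}, {c}, {e}, {a,d}, {b,c}, {b,e}, {c,e}, {a,b,d}, {a,c,d}, {a,d,e}, {b,c,e}, {a,b,c,d}, {a,b,d,e}, {a,c,d,e}, Ω }.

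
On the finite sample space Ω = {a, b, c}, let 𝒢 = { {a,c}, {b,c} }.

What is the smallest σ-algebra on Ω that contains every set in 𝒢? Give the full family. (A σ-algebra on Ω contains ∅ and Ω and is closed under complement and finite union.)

σ(𝒢) = { {}, {a}, {b}, {c}, {a,b}, {a,c}, {b,c}, Ω }

Check:
Seed the family with 𝒢 together with ∅ and Ω: { {}, {a,c}, {b,c}, Ω }.
Pass 1. New:
  {a}  = complement {b,c}
  {b}  = complement {a,c}
  (now 6)
Pass 2: +1 →
  {a,b}  = {b} ∪ {a}
  (now 7)
Pass 3: 1 new —
  {c}  = complement {a,b}
  (now 8)
Pass 4: stable.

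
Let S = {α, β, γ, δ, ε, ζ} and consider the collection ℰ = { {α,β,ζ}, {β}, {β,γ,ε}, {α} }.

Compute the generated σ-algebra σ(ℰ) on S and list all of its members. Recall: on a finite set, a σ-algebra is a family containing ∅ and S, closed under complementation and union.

Initial family (6 sets): { {}, {α}, {β}, {α,β,ζ}, {β,γ,ε}, S }.
Step 1 adds 7:
  {α,β}  = {β} ∪ {α}
  {α,δ,ζ}  = {β,γ,ε}ᶜ
  {γ,δ,ε}  = {α,β,ζ}ᶜ
  {α,β,γ,ε}  = {β,γ,ε} ∪ {α}
  {α,β,γ,ε,ζ}  = {β,γ,ε} ∪ {α,β,ζ}
  {α,γ,δ,ε,ζ}  = {β}ᶜ
  {β,γ,δ,ε,ζ}  = {α}ᶜ
  (now 13)
Step 2: 7 new —
  {δ}  = {α,β,γ,ε,ζ}ᶜ
  {δ,ζ}  = {α,β,γ,ε}ᶜ
  {α,β,δ,ζ}  = {α,β} ∪ {α,δ,ζ}
  {α,γ,δ,ε}  = {γ,δ,ε} ∪ {α}
  {β,γ,δ,ε}  = {γ,δ,ε} ∪ {β}
  {γ,δ,ε,ζ}  = {α,β}ᶜ
  {α,β,γ,δ,ε}  = {γ,δ,ε} ∪ {α,β}
  (now 20)
Step 3: +8 →
  {ζ}  = {α,β,γ,δ,ε}ᶜ
  {α,δ}  = {δ} ∪ {α}
  {α,ζ}  = {β,γ,δ,ε}ᶜ
  {β,δ}  = {β} ∪ {δ}
  {β,ζ}  = {α,γ,δ,ε}ᶜ
  {γ,ε}  = {α,β,δ,ζ}ᶜ
  {α,β,δ}  = {α,β} ∪ {δ}
  {β,δ,ζ}  = {β} ∪ {δ,ζ}
  (now 28)
Step 4 adds 4:
  {α,γ,ε}  = {β,δ,ζ}ᶜ
  {γ,ε,ζ}  = {α,β,δ}ᶜ
  {α,γ,ε,ζ}  = {β,δ}ᶜ
  {β,γ,ε,ζ}  = {α,δ}ᶜ
  (now 32)
Step 5: no new sets; the family is a σ-algebra.

Therefore σ(ℰ) = { {}, {α}, {β}, {δ}, {ζ}, {α,β}, {α,δ}, {α,ζ}, {β,δ}, {β,ζ}, {γ,ε}, {δ,ζ}, {α,β,δ}, {α,β,ζ}, {α,γ,ε}, {α,δ,ζ}, {β,γ,ε}, {β,δ,ζ}, {γ,δ,ε}, {γ,ε,ζ}, {α,β,γ,ε}, {α,β,δ,ζ}, {α,γ,δ,ε}, {α,γ,ε,ζ}, {β,γ,δ,ε}, {β,γ,ε,ζ}, {γ,δ,ε,ζ}, {α,β,γ,δ,ε}, {α,β,γ,ε,ζ}, {α,γ,δ,ε,ζ}, {β,γ,δ,ε,ζ}, S } (|σ(ℰ)| = 32).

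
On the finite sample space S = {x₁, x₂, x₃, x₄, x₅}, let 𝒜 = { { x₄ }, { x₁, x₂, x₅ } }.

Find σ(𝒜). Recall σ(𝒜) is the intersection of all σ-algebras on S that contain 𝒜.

σ(𝒜) = { {  }, { x₃ }, { x₄ }, { x₃, x₄ }, { x₁, x₂, x₅ }, { x₁, x₂, x₃, x₅ }, { x₁, x₂, x₄, x₅ }, S }

Derivation:
Begin from { {  }, { x₄ }, { x₁, x₂, x₅ }, S } (that is, 𝒜 plus ∅ and S).
Iteration 1: 3 new —
  { x₃, x₄ }  = S∖{ x₁, x₂, x₅ }
  { x₁, x₂, x₃, x₅ }  = S∖{ x₄ }
  { x₁, x₂, x₄, x₅ }  = { x₁, x₂, x₅ } ∪ { x₄ }
  [7 total]
Iteration 2 (1 new):
  { x₃ }  = S∖{ x₁, x₂, x₄, x₅ }
  [8 total]
Iteration 3: closed — nothing new.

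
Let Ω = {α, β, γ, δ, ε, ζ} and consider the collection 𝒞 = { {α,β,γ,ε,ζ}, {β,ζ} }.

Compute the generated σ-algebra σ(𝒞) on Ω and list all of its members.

Seed the family with 𝒞 together with ∅ and Ω: { ∅, {β,ζ}, {α,β,γ,ε,ζ}, Ω }.
Round 1 adds 2:
  {δ}  = complement {α,β,γ,ε,ζ}
  {α,γ,δ,ε}  = complement {β,ζ}
Round 2. New:
  {β,δ,ζ}  = {δ} ∪ {β,ζ}
Round 3: +1 →
  {α,γ,ε}  = complement {β,δ,ζ}
After Round 4 the family is unchanged; done.

|σ(𝒞)| = 8.  σ(𝒞) = { ∅, {δ}, {β,ζ}, {α,γ,ε}, {β,δ,ζ}, {α,γ,δ,ε}, {α,β,γ,ε,ζ}, Ω }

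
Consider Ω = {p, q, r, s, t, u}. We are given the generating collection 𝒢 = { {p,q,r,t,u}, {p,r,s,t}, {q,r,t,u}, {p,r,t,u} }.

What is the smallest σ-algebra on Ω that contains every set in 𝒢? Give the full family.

σ(𝒢) = { {}, {p}, {q}, {s}, {u}, {p,q}, {p,s}, {p,u}, {q,s}, {q,u}, {r,t}, {s,u}, {p,q,s}, {p,q,u}, {p,r,t}, {p,s,u}, {q,r,t}, {q,s,u}, {r,s,t}, {r,t,u}, {p,q,r,t}, {p,q,s,u}, {p,r,s,t}, {p,r,t,u}, {q,r,s,t}, {q,r,t,u}, {r,s,t,u}, {p,q,r,s,t}, {p,q,r,t,u}, {p,r,s,t,u}, {q,r,s,t,u}, Ω }

Derivation:
Initial family (6 sets): { {}, {p,r,s,t}, {p,r,t,u}, {q,r,t,u}, {p,q,r,t,u}, Ω }.
Round 1 (5 new):
  {s}  = {p,q,r,t,u}ᶜ
  {p,s}  = {q,r,t,u}ᶜ
  {q,s}  = {p,r,t,u}ᶜ
  {q,u}  = {p,r,s,t}ᶜ
  {p,r,s,t,u}  = {p,r,t,u} ∪ {p,r,s,t}
  [11 total]
Round 2. New:
  {q}  = {p,r,s,t,u}ᶜ
  {p,q,s}  = {p,s} ∪ {q,s}
  {q,s,u}  = {q,u} ∪ {s}
  {p,q,s,u}  = {q,u} ∪ {p,s}
  {p,q,r,s,t}  = {p,r,s,t} ∪ {q,s}
  {q,r,s,t,u}  = {s} ∪ {q,r,t,u}
  [17 total]
Round 3: 5 new —
  {p}  = {q,r,s,t,u}ᶜ
  {u}  = {p,q,r,s,t}ᶜ
  {r,t}  = {p,q,s,u}ᶜ
  {p,r,t}  = {q,s,u}ᶜ
  {r,t,u}  = {p,q,s}ᶜ
  [22 total]
Round 4. New:
  {p,q}  = {p} ∪ {q}
  {p,u}  = {p} ∪ {u}
  {s,u}  = {u} ∪ {s}
  {p,q,u}  = {p} ∪ {q,u}
  {p,s,u}  = {u} ∪ {p,s}
  {q,r,t}  = {q} ∪ {r,t}
  {r,s,t}  = {s} ∪ {r,t}
  {p,q,r,t}  = {p,r,t} ∪ {q}
  {q,r,s,t}  = {r,t} ∪ {q,s}
  {r,s,t,u}  = {r,t,u} ∪ {s}
  [32 total]
Round 5: no new sets; the family is a σ-algebra.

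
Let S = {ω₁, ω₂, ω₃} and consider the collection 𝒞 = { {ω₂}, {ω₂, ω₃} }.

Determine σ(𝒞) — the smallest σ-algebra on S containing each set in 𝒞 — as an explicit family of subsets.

|σ(𝒞)| = 8.  σ(𝒞) = { {}, {ω₁}, {ω₂}, {ω₃}, {ω₁, ω₂}, {ω₁, ω₃}, {ω₂, ω₃}, S }

Trace:
Start: 𝒞 ∪ {∅, S} = { {}, {ω₂}, {ω₂, ω₃}, S }.
Pass 1 adds 2:
  {ω₁}  = complement {ω₂, ω₃}
  {ω₁, ω₃}  = complement {ω₂}
Pass 2 adds 1:
  {ω₁, ω₂}  = {ω₂} ∪ {ω₁}
Pass 3: +1 →
  {ω₃}  = complement {ω₁, ω₂}
Pass 4: stable.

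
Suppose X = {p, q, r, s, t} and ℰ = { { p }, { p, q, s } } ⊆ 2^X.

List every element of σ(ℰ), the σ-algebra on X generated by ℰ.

|σ(ℰ)| = 8.  σ(ℰ) = { {}, { p }, { q, s }, { r, t }, { p, q, s }, { p, r, t }, { q, r, s, t }, X }

Check:
Seed the family with ℰ together with ∅ and X: { {}, { p }, { p, q, s }, X }.
Iteration 1 (2 new):
  { r, t }  = { p, q, s }ᶜ
  { q, r, s, t }  = { p }ᶜ
  (now 6)
Iteration 2 (1 new):
  { p, r, t }  = { r, t } ∪ { p }
  (now 7)
Iteration 3: 1 new —
  { q, s }  = { p, r, t }ᶜ
  (now 8)
Iteration 4: already closed under ᶜ and ∪.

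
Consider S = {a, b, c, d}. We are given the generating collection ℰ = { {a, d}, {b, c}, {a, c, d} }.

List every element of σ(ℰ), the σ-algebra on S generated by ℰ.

σ(ℰ) (8 sets): { ∅, {b}, {c}, {a, d}, {b, c}, {a, b, d}, {a, c, d}, S }

Derivation:
Take S₀ = ℰ ∪ {∅, S} = { ∅, {a, d}, {b, c}, {a, c, d}, S }.
Pass 1. New:
  {b}  = {a, c, d}ᶜ
Pass 2. New:
  {a, b, d}  = {b} ∪ {a, d}
Pass 3. New:
  {c}  = {a, b, d}ᶜ
Pass 4 adds nothing — fixpoint reached.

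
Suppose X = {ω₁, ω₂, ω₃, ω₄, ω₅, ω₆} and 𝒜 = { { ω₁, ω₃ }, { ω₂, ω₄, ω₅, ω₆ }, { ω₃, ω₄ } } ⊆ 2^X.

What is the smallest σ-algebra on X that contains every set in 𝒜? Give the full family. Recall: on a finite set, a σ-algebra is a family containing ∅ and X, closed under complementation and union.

Answer: σ(𝒜) = { {  }, { ω₁ }, { ω₃ }, { ω₄ }, { ω₁, ω₃ }, { ω₁, ω₄ }, { ω₃, ω₄ }, { ω₁, ω₃, ω₄ }, { ω₂, ω₅, ω₆ }, { ω₁, ω₂, ω₅, ω₆ }, { ω₂, ω₃, ω₅, ω₆ }, { ω₂, ω₄, ω₅, ω₆ }, { ω₁, ω₂, ω₃, ω₅, ω₆ }, { ω₁, ω₂, ω₄, ω₅, ω₆ }, { ω₂, ω₃, ω₄, ω₅, ω₆ }, X }

Check:
Seed the family with 𝒜 together with ∅ and X: { {  }, { ω₁, ω₃ }, { ω₃, ω₄ }, { ω₂, ω₄, ω₅, ω₆ }, X }.
Round 1: 3 new —
  { ω₁, ω₃, ω₄ }  = { ω₃, ω₄ } ∪ { ω₁, ω₃ }
  { ω₁, ω₂, ω₅, ω₆ }  = X∖{ ω₃, ω₄ }
  { ω₂, ω₃, ω₄, ω₅, ω₆ }  = { ω₃, ω₄ } ∪ { ω₂, ω₄, ω₅, ω₆ }
  — 8 sets.
Round 2 (4 new):
  { ω₁ }  = X∖{ ω₂, ω₃, ω₄, ω₅, ω₆ }
  { ω₂, ω₅, ω₆ }  = X∖{ ω₁, ω₃, ω₄ }
  { ω₁, ω₂, ω₃, ω₅, ω₆ }  = { ω₁, ω₃ } ∪ { ω₁, ω₂, ω₅, ω₆ }
  { ω₁, ω₂, ω₄, ω₅, ω₆ }  = { ω₂, ω₄, ω₅, ω₆ } ∪ { ω₁, ω₂, ω₅, ω₆ }
  — 12 sets.
Round 3: +2 →
  { ω₃ }  = X∖{ ω₁, ω₂, ω₄, ω₅, ω₆ }
  { ω₄ }  = X∖{ ω₁, ω₂, ω₃, ω₅, ω₆ }
  — 14 sets.
Round 4: 2 new —
  { ω₁, ω₄ }  = { ω₄ } ∪ { ω₁ }
  { ω₂, ω₃, ω₅, ω₆ }  = { ω₃ } ∪ { ω₂, ω₅, ω₆ }
  — 16 sets.
Round 5: already closed under ᶜ and ∪.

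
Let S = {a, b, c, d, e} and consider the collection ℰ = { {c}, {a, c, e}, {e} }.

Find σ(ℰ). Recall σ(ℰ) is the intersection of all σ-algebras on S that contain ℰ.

σ(ℰ) = { {}, {a}, {c}, {e}, {a, c}, {a, e}, {b, d}, {c, e}, {a, b, d}, {a, c, e}, {b, c, d}, {b, d, e}, {a, b, c, d}, {a, b, d, e}, {b, c, d, e}, S }

Trace:
Begin from { {}, {c}, {e}, {a, c, e}, S } (that is, ℰ plus ∅ and S).
Round 1: +4 →
  {b, d}  = ᶜ of {a, c, e}
  {c, e}  = {c} ∪ {e}
  {a, b, c, d}  = ᶜ of {e}
  {a, b, d, e}  = ᶜ of {c}
Round 2 adds 4:
  {a, b, d}  = ᶜ of {c, e}
  {b, c, d}  = {c} ∪ {b, d}
  {b, d, e}  = {e} ∪ {b, d}
  {b, c, d, e}  = {c, e} ∪ {b, d}
Round 3: +3 →
  {a}  = ᶜ of {b, c, d, e}
  {a, c}  = ᶜ of {b, d, e}
  {a, e}  = ᶜ of {b, c, d}
Round 4: no new sets; the family is a σ-algebra.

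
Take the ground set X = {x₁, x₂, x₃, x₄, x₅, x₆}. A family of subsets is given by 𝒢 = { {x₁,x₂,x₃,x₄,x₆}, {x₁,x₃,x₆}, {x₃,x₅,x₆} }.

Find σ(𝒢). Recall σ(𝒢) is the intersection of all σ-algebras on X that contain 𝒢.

Start: 𝒢 ∪ {∅, X} = { {}, {x₁,x₃,x₆}, {x₃,x₅,x₆}, {x₁,x₂,x₃,x₄,x₆}, X }.
Iteration 1: 4 new —
  {x₅}  = {x₁,x₂,x₃,x₄,x₆}ᶜ
  {x₁,x₂,x₄}  = {x₃,x₅,x₆}ᶜ
  {x₂,x₄,x₅}  = {x₁,x₃,x₆}ᶜ
  {x₁,x₃,x₅,x₆}  = {x₁,x₃,x₆} ∪ {x₃,x₅,x₆}
  |family| = 9
Iteration 2 (3 new):
  {x₂,x₄}  = {x₁,x₃,x₅,x₆}ᶜ
  {x₁,x₂,x₄,x₅}  = {x₁,x₂,x₄} ∪ {x₅}
  {x₂,x₃,x₄,x₅,x₆}  = {x₃,x₅,x₆} ∪ {x₂,x₄,x₅}
  |family| = 12
Iteration 3: +2 →
  {x₁}  = {x₂,x₃,x₄,x₅,x₆}ᶜ
  {x₃,x₆}  = {x₁,x₂,x₄,x₅}ᶜ
  |family| = 14
Iteration 4. New:
  {x₁,x₅}  = {x₅} ∪ {x₁}
  {x₂,x₃,x₄,x₆}  = {x₃,x₆} ∪ {x₂,x₄}
  |family| = 16
Iteration 5: already closed under ᶜ and ∪.

Therefore σ(𝒢) = { {}, {x₁}, {x₅}, {x₁,x₅}, {x₂,x₄}, {x₃,x₆}, {x₁,x₂,x₄}, {x₁,x₃,x₆}, {x₂,x₄,x₅}, {x₃,x₅,x₆}, {x₁,x₂,x₄,x₅}, {x₁,x₃,x₅,x₆}, {x₂,x₃,x₄,x₆}, {x₁,x₂,x₃,x₄,x₆}, {x₂,x₃,x₄,x₅,x₆}, X } (|σ(𝒢)| = 16).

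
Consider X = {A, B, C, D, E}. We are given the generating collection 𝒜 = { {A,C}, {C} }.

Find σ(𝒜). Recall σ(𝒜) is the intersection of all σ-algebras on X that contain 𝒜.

|σ(𝒜)| = 8.  σ(𝒜) = { {}, {A}, {C}, {A,C}, {B,D,E}, {A,B,D,E}, {B,C,D,E}, X }

Derivation:
Initial family (4 sets): { {}, {C}, {A,C}, X }.
Pass 1. New:
  {B,D,E}  = ᶜ of {A,C}
  {A,B,D,E}  = ᶜ of {C}
  — 6 sets.
Pass 2: 1 new —
  {B,C,D,E}  = {C} ∪ {B,D,E}
  — 7 sets.
Pass 3 (1 new):
  {A}  = ᶜ of {B,C,D,E}
  — 8 sets.
Pass 4 adds nothing — fixpoint reached.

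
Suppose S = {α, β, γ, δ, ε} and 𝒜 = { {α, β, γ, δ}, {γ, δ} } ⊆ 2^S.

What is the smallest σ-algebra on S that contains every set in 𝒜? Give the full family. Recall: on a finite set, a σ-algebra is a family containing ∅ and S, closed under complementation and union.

σ(𝒜) (8 sets): { ∅, {ε}, {α, β}, {γ, δ}, {α, β, ε}, {γ, δ, ε}, {α, β, γ, δ}, S }

Working:
Begin from { ∅, {γ, δ}, {α, β, γ, δ}, S } (that is, 𝒜 plus ∅ and S).
Step 1 (2 new):
  {ε}  = complement {α, β, γ, δ}
  {α, β, ε}  = complement {γ, δ}
  [6 total]
Step 2 adds 1:
  {γ, δ, ε}  = {γ, δ} ∪ {ε}
  [7 total]
Step 3 (1 new):
  {α, β}  = complement {γ, δ, ε}
  [8 total]
Step 4: already closed under ᶜ and ∪.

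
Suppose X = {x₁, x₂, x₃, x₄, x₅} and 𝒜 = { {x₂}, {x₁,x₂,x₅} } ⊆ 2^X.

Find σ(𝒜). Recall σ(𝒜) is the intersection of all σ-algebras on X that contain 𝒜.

Initial family (4 sets): { {}, {x₂}, {x₁,x₂,x₅}, X }.
Round 1: +2 →
  {x₃,x₄}  = X∖{x₁,x₂,x₅}
  {x₁,x₃,x₄,x₅}  = X∖{x₂}
  (now 6)
Round 2 adds 1:
  {x₂,x₃,x₄}  = {x₃,x₄} ∪ {x₂}
  (now 7)
Round 3 adds 1:
  {x₁,x₅}  = X∖{x₂,x₃,x₄}
  (now 8)
Round 4: closed — nothing new.

Therefore σ(𝒜) = { {}, {x₂}, {x₁,x₅}, {x₃,x₄}, {x₁,x₂,x₅}, {x₂,x₃,x₄}, {x₁,x₃,x₄,x₅}, X } (|σ(𝒜)| = 8).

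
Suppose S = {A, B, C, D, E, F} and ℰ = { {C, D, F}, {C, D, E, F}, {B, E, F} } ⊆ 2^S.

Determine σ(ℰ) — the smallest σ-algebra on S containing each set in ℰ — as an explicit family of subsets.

σ(ℰ) (32 sets): { {}, {A}, {B}, {E}, {F}, {A, B}, {A, E}, {A, F}, {B, E}, {B, F}, {C, D}, {E, F}, {A, B, E}, {A, B, F}, {A, C, D}, {A, E, F}, {B, C, D}, {B, E, F}, {C, D, E}, {C, D, F}, {A, B, C, D}, {A, B, E, F}, {A, C, D, E}, {A, C, D, F}, {B, C, D, E}, {B, C, D, F}, {C, D, E, F}, {A, B, C, D, E}, {A, B, C, D, F}, {A, C, D, E, F}, {B, C, D, E, F}, S }

Trace:
Start: ℰ ∪ {∅, S} = { {}, {B, E, F}, {C, D, F}, {C, D, E, F}, S }.
Pass 1: +4 →
  {A, B}  = complement {C, D, E, F}
  {A, B, E}  = complement {C, D, F}
  {A, C, D}  = complement {B, E, F}
  {B, C, D, E, F}  = {C, D, E, F} ∪ {B, E, F}
Pass 2: +7 →
  {A}  = complement {B, C, D, E, F}
  {A, B, C, D}  = {A, B} ∪ {A, C, D}
  {A, B, E, F}  = {A, B} ∪ {B, E, F}
  {A, C, D, F}  = {A, C, D} ∪ {C, D, F}
  {A, B, C, D, E}  = {A, B, E} ∪ {A, C, D}
  {A, B, C, D, F}  = {A, B} ∪ {C, D, F}
  {A, C, D, E, F}  = {C, D, E, F} ∪ {A, C, D}
Pass 3 adds 6:
  {B}  = complement {A, C, D, E, F}
  {E}  = complement {A, B, C, D, F}
  {F}  = complement {A, B, C, D, E}
  {B, E}  = complement {A, C, D, F}
  {C, D}  = complement {A, B, E, F}
  {E, F}  = complement {A, B, C, D}
Pass 4: 10 new —
  {A, E}  = {E} ∪ {A}
  {A, F}  = {F} ∪ {A}
  {B, F}  = {B} ∪ {F}
  {A, B, F}  = {A, B} ∪ {F}
  {A, E, F}  = {E, F} ∪ {A}
  {B, C, D}  = {C, D} ∪ {B}
  {C, D, E}  = {C, D} ∪ {E}
  {A, C, D, E}  = {E} ∪ {A, C, D}
  {B, C, D, E}  = {B, E} ∪ {C, D}
  {B, C, D, F}  = {B} ∪ {C, D, F}
Pass 5: already closed under ᶜ and ∪.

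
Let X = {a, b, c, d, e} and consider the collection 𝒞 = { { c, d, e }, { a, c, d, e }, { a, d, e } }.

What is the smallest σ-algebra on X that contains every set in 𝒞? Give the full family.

|σ(𝒞)| = 16.  σ(𝒞) = { {  }, { a }, { b }, { c }, { a, b }, { a, c }, { b, c }, { d, e }, { a, b, c }, { a, d, e }, { b, d, e }, { c, d, e }, { a, b, d, e }, { a, c, d, e }, { b, c, d, e }, X }

Check:
Begin from { {  }, { a, d, e }, { c, d, e }, { a, c, d, e }, X } (that is, 𝒞 plus ∅ and X).
Step 1 adds 3:
  { b }  = complement { a, c, d, e }
  { a, b }  = complement { c, d, e }
  { b, c }  = complement { a, d, e }
Step 2: +3 →
  { a, b, c }  = { b, c } ∪ { a, b }
  { a, b, d, e }  = { a, d, e } ∪ { b }
  { b, c, d, e }  = { b } ∪ { c, d, e }
Step 3 adds 3:
  { a }  = complement { b, c, d, e }
  { c }  = complement { a, b, d, e }
  { d, e }  = complement { a, b, c }
Step 4. New:
  { a, c }  = { c } ∪ { a }
  { b, d, e }  = { d, e } ∪ { b }
After Step 5 the family is unchanged; done.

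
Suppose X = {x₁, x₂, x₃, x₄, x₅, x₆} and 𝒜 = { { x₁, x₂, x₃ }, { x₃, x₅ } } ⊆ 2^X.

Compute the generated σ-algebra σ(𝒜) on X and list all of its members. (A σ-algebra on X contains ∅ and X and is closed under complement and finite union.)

σ(𝒜) (16 sets): { ∅, { x₃ }, { x₅ }, { x₁, x₂ }, { x₃, x₅ }, { x₄, x₆ }, { x₁, x₂, x₃ }, { x₁, x₂, x₅ }, { x₃, x₄, x₆ }, { x₄, x₅, x₆ }, { x₁, x₂, x₃, x₅ }, { x₁, x₂, x₄, x₆ }, { x₃, x₄, x₅, x₆ }, { x₁, x₂, x₃, x₄, x₆ }, { x₁, x₂, x₄, x₅, x₆ }, X }

Trace:
Seed the family with 𝒜 together with ∅ and X: { ∅, { x₃, x₅ }, { x₁, x₂, x₃ }, X }.
Iteration 1. New:
  { x₄, x₅, x₆ }  = { x₁, x₂, x₃ }ᶜ
  { x₁, x₂, x₃, x₅ }  = { x₃, x₅ } ∪ { x₁, x₂, x₃ }
  { x₁, x₂, x₄, x₆ }  = { x₃, x₅ }ᶜ
  (now 7)
Iteration 2. New:
  { x₄, x₆ }  = { x₁, x₂, x₃, x₅ }ᶜ
  { x₃, x₄, x₅, x₆ }  = { x₃, x₅ } ∪ { x₄, x₅, x₆ }
  { x₁, x₂, x₃, x₄, x₆ }  = { x₁, x₂, x₄, x₆ } ∪ { x₁, x₂, x₃ }
  { x₁, x₂, x₄, x₅, x₆ }  = { x₁, x₂, x₄, x₆ } ∪ { x₄, x₅, x₆ }
  (now 11)
Iteration 3. New:
  { x₃ }  = { x₁, x₂, x₄, x₅, x₆ }ᶜ
  { x₅ }  = { x₁, x₂, x₃, x₄, x₆ }ᶜ
  { x₁, x₂ }  = { x₃, x₄, x₅, x₆ }ᶜ
  (now 14)
Iteration 4: +2 →
  { x₁, x₂, x₅ }  = { x₁, x₂ } ∪ { x₅ }
  { x₃, x₄, x₆ }  = { x₃ } ∪ { x₄, x₆ }
  (now 16)
Iteration 5 adds nothing — fixpoint reached.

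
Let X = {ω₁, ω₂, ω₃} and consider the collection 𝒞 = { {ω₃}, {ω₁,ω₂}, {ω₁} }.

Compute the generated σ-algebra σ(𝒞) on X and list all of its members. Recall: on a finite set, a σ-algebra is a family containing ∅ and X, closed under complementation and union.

σ(𝒞) (8 sets): { ∅, {ω₁}, {ω₂}, {ω₃}, {ω₁,ω₂}, {ω₁,ω₃}, {ω₂,ω₃}, X }

Derivation:
Begin from { ∅, {ω₁}, {ω₃}, {ω₁,ω₂}, X } (that is, 𝒞 plus ∅ and X).
Pass 1: 2 new —
  {ω₁,ω₃}  = {ω₃} ∪ {ω₁}
  {ω₂,ω₃}  = {ω₁}ᶜ
  [7 total]
Pass 2: +1 →
  {ω₂}  = {ω₁,ω₃}ᶜ
  [8 total]
After Pass 3 the family is unchanged; done.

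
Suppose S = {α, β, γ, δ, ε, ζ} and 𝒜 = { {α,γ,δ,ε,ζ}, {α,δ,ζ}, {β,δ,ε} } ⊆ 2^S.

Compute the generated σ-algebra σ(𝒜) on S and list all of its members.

σ(𝒜) = { ∅, {β}, {γ}, {δ}, {ε}, {α,ζ}, {β,γ}, {β,δ}, {β,ε}, {γ,δ}, {γ,ε}, {δ,ε}, {α,β,ζ}, {α,γ,ζ}, {α,δ,ζ}, {α,ε,ζ}, {β,γ,δ}, {β,γ,ε}, {β,δ,ε}, {γ,δ,ε}, {α,β,γ,ζ}, {α,β,δ,ζ}, {α,β,ε,ζ}, {α,γ,δ,ζ}, {α,γ,ε,ζ}, {α,δ,ε,ζ}, {β,γ,δ,ε}, {α,β,γ,δ,ζ}, {α,β,γ,ε,ζ}, {α,β,δ,ε,ζ}, {α,γ,δ,ε,ζ}, S }

Derivation:
Seed the family with 𝒜 together with ∅ and S: { ∅, {α,δ,ζ}, {β,δ,ε}, {α,γ,δ,ε,ζ}, S }.
Step 1. New:
  {β}  = ᶜ of {α,γ,δ,ε,ζ}
  {α,γ,ζ}  = ᶜ of {β,δ,ε}
  {β,γ,ε}  = ᶜ of {α,δ,ζ}
  {α,β,δ,ε,ζ}  = {α,δ,ζ} ∪ {β,δ,ε}
  [9 total]
Step 2. New:
  {γ}  = ᶜ of {α,β,δ,ε,ζ}
  {α,β,γ,ζ}  = {α,γ,ζ} ∪ {β}
  {α,β,δ,ζ}  = {β} ∪ {α,δ,ζ}
  {α,γ,δ,ζ}  = {α,γ,ζ} ∪ {α,δ,ζ}
  {β,γ,δ,ε}  = {β,γ,ε} ∪ {β,δ,ε}
  {α,β,γ,ε,ζ}  = {α,γ,ζ} ∪ {β,γ,ε}
  [15 total]
Step 3: 7 new —
  {δ}  = ᶜ of {α,β,γ,ε,ζ}
  {α,ζ}  = ᶜ of {β,γ,δ,ε}
  {β,γ}  = {γ} ∪ {β}
  {β,ε}  = ᶜ of {α,γ,δ,ζ}
  {γ,ε}  = ᶜ of {α,β,δ,ζ}
  {δ,ε}  = ᶜ of {α,β,γ,ζ}
  {α,β,γ,δ,ζ}  = {γ} ∪ {α,β,δ,ζ}
  [22 total]
Step 4: 9 new —
  {ε}  = ᶜ of {α,β,γ,δ,ζ}
  {β,δ}  = {β} ∪ {δ}
  {γ,δ}  = {γ} ∪ {δ}
  {α,β,ζ}  = {α,ζ} ∪ {β}
  {β,γ,δ}  = {β,γ} ∪ {δ}
  {γ,δ,ε}  = {δ,ε} ∪ {γ,ε}
  {α,β,ε,ζ}  = {β,ε} ∪ {α,ζ}
  {α,γ,ε,ζ}  = {α,γ,ζ} ∪ {γ,ε}
  {α,δ,ε,ζ}  = ᶜ of {β,γ}
  [31 total]
Step 5: +1 →
  {α,ε,ζ}  = ᶜ of {β,γ,δ}
  [32 total]
After Step 6 the family is unchanged; done.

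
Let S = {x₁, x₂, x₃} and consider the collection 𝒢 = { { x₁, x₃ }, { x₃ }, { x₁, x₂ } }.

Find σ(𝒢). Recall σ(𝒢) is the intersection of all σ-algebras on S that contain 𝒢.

Seed the family with 𝒢 together with ∅ and S: { {}, { x₃ }, { x₁, x₂ }, { x₁, x₃ }, S }.
Iteration 1. New:
  { x₂ }  = ᶜ of { x₁, x₃ }
  (now 6)
Iteration 2: +1 →
  { x₂, x₃ }  = { x₃ } ∪ { x₂ }
  (now 7)
Iteration 3. New:
  { x₁ }  = ᶜ of { x₂, x₃ }
  (now 8)
Iteration 4: closed — nothing new.

σ(𝒢) = { {}, { x₁ }, { x₂ }, { x₃ }, { x₁, x₂ }, { x₁, x₃ }, { x₂, x₃ }, S }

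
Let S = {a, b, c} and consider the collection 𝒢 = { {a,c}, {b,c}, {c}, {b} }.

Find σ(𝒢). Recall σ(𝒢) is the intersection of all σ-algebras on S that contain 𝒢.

σ(𝒢) (8 sets): { {}, {a}, {b}, {c}, {a,b}, {a,c}, {b,c}, S }

Derivation:
Take S₀ = 𝒢 ∪ {∅, S} = { {}, {b}, {c}, {a,c}, {b,c}, S }.
Step 1. New:
  {a}  = ᶜ of {b,c}
  {a,b}  = ᶜ of {c}
  — 8 sets.
Step 2: stable.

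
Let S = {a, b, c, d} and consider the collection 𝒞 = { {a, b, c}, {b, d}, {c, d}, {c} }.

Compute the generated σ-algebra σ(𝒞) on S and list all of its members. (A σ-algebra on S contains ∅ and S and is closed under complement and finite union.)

σ(𝒞) = { ∅, {a}, {b}, {c}, {d}, {a, b}, {a, c}, {a, d}, {b, c}, {b, d}, {c, d}, {a, b, c}, {a, b, d}, {a, c, d}, {b, c, d}, S }

Trace:
Start: 𝒞 ∪ {∅, S} = { ∅, {c}, {b, d}, {c, d}, {a, b, c}, S }.
Step 1. New:
  {d}  = {a, b, c}ᶜ
  {a, b}  = {c, d}ᶜ
  {a, c}  = {b, d}ᶜ
  {a, b, d}  = {c}ᶜ
  {b, c, d}  = {c} ∪ {b, d}
Step 2. New:
  {a}  = {b, c, d}ᶜ
  {a, c, d}  = {c, d} ∪ {a, c}
Step 3 adds 2:
  {b}  = {a, c, d}ᶜ
  {a, d}  = {d} ∪ {a}
Step 4 adds 1:
  {b, c}  = {a, d}ᶜ
Step 5: closed — nothing new.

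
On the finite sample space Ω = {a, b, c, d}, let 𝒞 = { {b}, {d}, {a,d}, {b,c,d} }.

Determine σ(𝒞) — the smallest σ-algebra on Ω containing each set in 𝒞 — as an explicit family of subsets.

Take S₀ = 𝒞 ∪ {∅, Ω} = { {}, {b}, {d}, {a,d}, {b,c,d}, Ω }.
Pass 1. New:
  {a}  = {b,c,d}ᶜ
  {b,c}  = {a,d}ᶜ
  {b,d}  = {d} ∪ {b}
  {a,b,c}  = {d}ᶜ
  {a,b,d}  = {a,d} ∪ {b}
  {a,c,d}  = {b}ᶜ
  [12 total]
Pass 2 (3 new):
  {c}  = {a,b,d}ᶜ
  {a,b}  = {b} ∪ {a}
  {a,c}  = {b,d}ᶜ
  [15 total]
Pass 3 adds 1:
  {c,d}  = {a,b}ᶜ
  [16 total]
After Pass 4 the family is unchanged; done.

Hence σ(𝒞) has 16 members: { {}, {a}, {b}, {c}, {d}, {a,b}, {a,c}, {a,d}, {b,c}, {b,d}, {c,d}, {a,b,c}, {a,b,d}, {a,c,d}, {b,c,d}, Ω }.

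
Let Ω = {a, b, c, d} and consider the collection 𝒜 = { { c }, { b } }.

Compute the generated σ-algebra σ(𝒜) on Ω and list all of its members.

Answer: σ(𝒜) = { {}, { b }, { c }, { a, d }, { b, c }, { a, b, d }, { a, c, d }, Ω }

Working:
Begin from { {}, { b }, { c }, Ω } (that is, 𝒜 plus ∅ and Ω).
Step 1 adds 3:
  { b, c }  = { c } ∪ { b }
  { a, b, d }  = Ω∖{ c }
  { a, c, d }  = Ω∖{ b }
  — 7 sets.
Step 2: +1 →
  { a, d }  = Ω∖{ b, c }
  — 8 sets.
After Step 3 the family is unchanged; done.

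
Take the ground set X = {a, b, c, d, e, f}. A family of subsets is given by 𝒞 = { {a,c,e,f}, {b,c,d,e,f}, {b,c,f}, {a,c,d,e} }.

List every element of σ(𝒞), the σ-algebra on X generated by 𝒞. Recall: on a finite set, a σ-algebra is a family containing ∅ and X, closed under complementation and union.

Answer: σ(𝒞) = { {}, {a}, {b}, {c}, {d}, {e}, {f}, {a,b}, {a,c}, {a,d}, {a,e}, {a,f}, {b,c}, {b,d}, {b,e}, {b,f}, {c,d}, {c,e}, {c,f}, {d,e}, {d,f}, {e,f}, {a,b,c}, {a,b,d}, {a,b,e}, {a,b,f}, {a,c,d}, {a,c,e}, {a,c,f}, {a,d,e}, {a,d,f}, {a,e,f}, {b,c,d}, {b,c,e}, {b,c,f}, {b,d,e}, {b,d,f}, {b,e,f}, {c,d,e}, {c,d,f}, {c,e,f}, {d,e,f}, {a,b,c,d}, {a,b,c,e}, {a,b,c,f}, {a,b,d,e}, {a,b,d,f}, {a,b,e,f}, {a,c,d,e}, {a,c,d,f}, {a,c,e,f}, {a,d,e,f}, {b,c,d,e}, {b,c,d,f}, {b,c,e,f}, {b,d,e,f}, {c,d,e,f}, {a,b,c,d,e}, {a,b,c,d,f}, {a,b,c,e,f}, {a,b,d,e,f}, {a,c,d,e,f}, {b,c,d,e,f}, X }

Trace:
Seed the family with 𝒞 together with ∅ and X: { {}, {b,c,f}, {a,c,d,e}, {a,c,e,f}, {b,c,d,e,f}, X }.
Step 1 (6 new):
  {a}  = {b,c,d,e,f}ᶜ
  {b,d}  = {a,c,e,f}ᶜ
  {b,f}  = {a,c,d,e}ᶜ
  {a,d,e}  = {b,c,f}ᶜ
  {a,b,c,e,f}  = {a,c,e,f} ∪ {b,c,f}
  {a,c,d,e,f}  = {a,c,e,f} ∪ {a,c,d,e}
  (now 12)
Step 2. New:
  {b}  = {a,c,d,e,f}ᶜ
  {d}  = {a,b,c,e,f}ᶜ
  {a,b,d}  = {b,d} ∪ {a}
  {a,b,f}  = {b,f} ∪ {a}
  {b,d,f}  = {b,f} ∪ {b,d}
  {a,b,c,f}  = {b,c,f} ∪ {a}
  {a,b,d,e}  = {a,d,e} ∪ {b,d}
  {b,c,d,f}  = {b,c,f} ∪ {b,d}
  {a,b,c,d,e}  = {a,c,d,e} ∪ {b,d}
  {a,b,d,e,f}  = {a,d,e} ∪ {b,f}
  (now 22)
Step 3 (12 new):
  {c}  = {a,b,d,e,f}ᶜ
  {f}  = {a,b,c,d,e}ᶜ
  {a,b}  = {b} ∪ {a}
  {a,d}  = {d} ∪ {a}
  {a,e}  = {b,c,d,f}ᶜ
  {c,f}  = {a,b,d,e}ᶜ
  {d,e}  = {a,b,c,f}ᶜ
  {a,c,e}  = {b,d,f}ᶜ
  {c,d,e}  = {a,b,f}ᶜ
  {c,e,f}  = {a,b,d}ᶜ
  {a,b,d,f}  = {b,d,f} ∪ {a,b,d}
  {a,b,c,d,f}  = {b,d,f} ∪ {a,b,c,f}
  (now 34)
Step 4. New:
  {e}  = {a,b,c,d,f}ᶜ
  {a,c}  = {a} ∪ {c}
  {a,f}  = {a} ∪ {f}
  {b,c}  = {b} ∪ {c}
  {c,d}  = {c} ∪ {d}
  {c,e}  = {a,b,d,f}ᶜ
  {d,f}  = {f} ∪ {d}
  {a,b,c}  = {a,b} ∪ {c}
  {a,b,e}  = {a,b} ∪ {a,e}
  {a,c,d}  = {c} ∪ {a,d}
  {a,c,f}  = {a} ∪ {c,f}
  {a,d,f}  = {f} ∪ {a,d}
  {a,e,f}  = {f} ∪ {a,e}
  {b,c,d}  = {c} ∪ {b,d}
  {b,d,e}  = {b} ∪ {d,e}
  {c,d,f}  = {c,f} ∪ {d}
  {d,e,f}  = {f} ∪ {d,e}
  {a,b,c,d}  = {a,b,d} ∪ {c}
  {a,b,c,e}  = {a,b} ∪ {a,c,e}
  {a,b,e,f}  = {b,f} ∪ {a,e}
  {a,c,d,f}  = {a,d} ∪ {c,f}
  {a,d,e,f}  = {a,d,e} ∪ {f}
  {b,c,d,e}  = {c,d,e} ∪ {b}
  {b,c,e,f}  = {a,d}ᶜ
  {b,d,e,f}  = {b,d,f} ∪ {d,e}
  {c,d,e,f}  = {a,b}ᶜ
  (now 60)
Step 5: +4 →
  {b,e}  = {a,c,d,f}ᶜ
  {e,f}  = {a,b,c,d}ᶜ
  {b,c,e}  = {a,d,f}ᶜ
  {b,e,f}  = {a,c,d}ᶜ
  (now 64)
Step 6: stable.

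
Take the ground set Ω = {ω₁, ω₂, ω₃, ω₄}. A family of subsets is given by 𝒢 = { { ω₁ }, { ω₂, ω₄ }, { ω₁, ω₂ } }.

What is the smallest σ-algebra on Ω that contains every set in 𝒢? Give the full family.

|σ(𝒢)| = 16.  σ(𝒢) = { {  }, { ω₁ }, { ω₂ }, { ω₃ }, { ω₄ }, { ω₁, ω₂ }, { ω₁, ω₃ }, { ω₁, ω₄ }, { ω₂, ω₃ }, { ω₂, ω₄ }, { ω₃, ω₄ }, { ω₁, ω₂, ω₃ }, { ω₁, ω₂, ω₄ }, { ω₁, ω₃, ω₄ }, { ω₂, ω₃, ω₄ }, Ω }

Working:
Initial family (5 sets): { {  }, { ω₁ }, { ω₁, ω₂ }, { ω₂, ω₄ }, Ω }.
Iteration 1: +4 →
  { ω₁, ω₃ }  = ᶜ of { ω₂, ω₄ }
  { ω₃, ω₄ }  = ᶜ of { ω₁, ω₂ }
  { ω₁, ω₂, ω₄ }  = { ω₁, ω₂ } ∪ { ω₂, ω₄ }
  { ω₂, ω₃, ω₄ }  = ᶜ of { ω₁ }
  |family| = 9
Iteration 2. New:
  { ω₃ }  = ᶜ of { ω₁, ω₂, ω₄ }
  { ω₁, ω₂, ω₃ }  = { ω₁, ω₂ } ∪ { ω₁, ω₃ }
  { ω₁, ω₃, ω₄ }  = { ω₃, ω₄ } ∪ { ω₁, ω₃ }
  |family| = 12
Iteration 3: +2 →
  { ω₂ }  = ᶜ of { ω₁, ω₃, ω₄ }
  { ω₄ }  = ᶜ of { ω₁, ω₂, ω₃ }
  |family| = 14
Iteration 4: +2 →
  { ω₁, ω₄ }  = { ω₄ } ∪ { ω₁ }
  { ω₂, ω₃ }  = { ω₃ } ∪ { ω₂ }
  |family| = 16
Iteration 5: no new sets; the family is a σ-algebra.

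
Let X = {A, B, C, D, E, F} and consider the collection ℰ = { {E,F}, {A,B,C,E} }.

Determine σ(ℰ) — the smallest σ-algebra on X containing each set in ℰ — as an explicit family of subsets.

Seed the family with ℰ together with ∅ and X: { {}, {E,F}, {A,B,C,E}, X }.
Pass 1 (3 new):
  {D,F}  = X∖{A,B,C,E}
  {A,B,C,D}  = X∖{E,F}
  {A,B,C,E,F}  = {A,B,C,E} ∪ {E,F}
  — 7 sets.
Pass 2 (4 new):
  {D}  = X∖{A,B,C,E,F}
  {D,E,F}  = {E,F} ∪ {D,F}
  {A,B,C,D,E}  = {A,B,C,D} ∪ {A,B,C,E}
  {A,B,C,D,F}  = {A,B,C,D} ∪ {D,F}
  — 11 sets.
Pass 3 (3 new):
  {E}  = X∖{A,B,C,D,F}
  {F}  = X∖{A,B,C,D,E}
  {A,B,C}  = X∖{D,E,F}
  — 14 sets.
Pass 4: +2 →
  {D,E}  = {D} ∪ {E}
  {A,B,C,F}  = {A,B,C} ∪ {F}
  — 16 sets.
After Pass 5 the family is unchanged; done.

σ(ℰ) = { {}, {D}, {E}, {F}, {D,E}, {D,F}, {E,F}, {A,B,C}, {D,E,F}, {A,B,C,D}, {A,B,C,E}, {A,B,C,F}, {A,B,C,D,E}, {A,B,C,D,F}, {A,B,C,E,F}, X }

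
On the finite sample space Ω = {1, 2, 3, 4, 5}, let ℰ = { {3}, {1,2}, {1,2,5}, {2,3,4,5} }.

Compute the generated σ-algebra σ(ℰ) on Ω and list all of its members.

σ(ℰ) (32 sets): { ∅, {1}, {2}, {3}, {4}, {5}, {1,2}, {1,3}, {1,4}, {1,5}, {2,3}, {2,4}, {2,5}, {3,4}, {3,5}, {4,5}, {1,2,3}, {1,2,4}, {1,2,5}, {1,3,4}, {1,3,5}, {1,4,5}, {2,3,4}, {2,3,5}, {2,4,5}, {3,4,5}, {1,2,3,4}, {1,2,3,5}, {1,2,4,5}, {1,3,4,5}, {2,3,4,5}, Ω }

Derivation:
Seed the family with ℰ together with ∅ and Ω: { ∅, {3}, {1,2}, {1,2,5}, {2,3,4,5}, Ω }.
Round 1 adds 6:
  {1}  = complement {2,3,4,5}
  {3,4}  = complement {1,2,5}
  {1,2,3}  = {3} ∪ {1,2}
  {3,4,5}  = complement {1,2}
  {1,2,3,5}  = {3} ∪ {1,2,5}
  {1,2,4,5}  = complement {3}
  — 12 sets.
Round 2: +6 →
  {4}  = complement {1,2,3,5}
  {1,3}  = {3} ∪ {1}
  {4,5}  = complement {1,2,3}
  {1,3,4}  = {3,4} ∪ {1}
  {1,2,3,4}  = {3,4} ∪ {1,2,3}
  {1,3,4,5}  = {3,4,5} ∪ {1}
  — 18 sets.
Round 3. New:
  {2}  = complement {1,3,4,5}
  {5}  = complement {1,2,3,4}
  {1,4}  = {4} ∪ {1}
  {2,5}  = complement {1,3,4}
  {1,2,4}  = {1,2} ∪ {4}
  {1,4,5}  = {4,5} ∪ {1}
  {2,4,5}  = complement {1,3}
  — 25 sets.
Round 4 (7 new):
  {1,5}  = {5} ∪ {1}
  {2,3}  = complement {1,4,5}
  {2,4}  = {2} ∪ {4}
  {3,5}  = complement {1,2,4}
  {1,3,5}  = {5} ∪ {1,3}
  {2,3,4}  = {3,4} ∪ {2}
  {2,3,5}  = complement {1,4}
  — 32 sets.
After Round 5 the family is unchanged; done.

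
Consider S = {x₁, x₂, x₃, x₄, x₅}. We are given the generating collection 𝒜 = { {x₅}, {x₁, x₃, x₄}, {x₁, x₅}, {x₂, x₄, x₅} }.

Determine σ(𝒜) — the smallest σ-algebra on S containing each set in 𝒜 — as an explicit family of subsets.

Begin from { {}, {x₅}, {x₁, x₅}, {x₁, x₃, x₄}, {x₂, x₄, x₅}, S } (that is, 𝒜 plus ∅ and S).
Pass 1: 6 new —
  {x₁, x₃}  = S∖{x₂, x₄, x₅}
  {x₂, x₅}  = S∖{x₁, x₃, x₄}
  {x₂, x₃, x₄}  = S∖{x₁, x₅}
  {x₁, x₂, x₃, x₄}  = S∖{x₅}
  {x₁, x₂, x₄, x₅}  = {x₁, x₅} ∪ {x₂, x₄, x₅}
  {x₁, x₃, x₄, x₅}  = {x₁, x₃, x₄} ∪ {x₁, x₅}
  |family| = 12
Pass 2 (6 new):
  {x₂}  = S∖{x₁, x₃, x₄, x₅}
  {x₃}  = S∖{x₁, x₂, x₄, x₅}
  {x₁, x₂, x₅}  = {x₂, x₅} ∪ {x₁, x₅}
  {x₁, x₃, x₅}  = {x₅} ∪ {x₁, x₃}
  {x₁, x₂, x₃, x₅}  = {x₂, x₅} ∪ {x₁, x₃}
  {x₂, x₃, x₄, x₅}  = {x₂, x₅} ∪ {x₂, x₃, x₄}
  |family| = 18
Pass 3 adds 8:
  {x₁}  = S∖{x₂, x₃, x₄, x₅}
  {x₄}  = S∖{x₁, x₂, x₃, x₅}
  {x₂, x₃}  = {x₃} ∪ {x₂}
  {x₂, x₄}  = S∖{x₁, x₃, x₅}
  {x₃, x₄}  = S∖{x₁, x₂, x₅}
  {x₃, x₅}  = {x₃} ∪ {x₅}
  {x₁, x₂, x₃}  = {x₁, x₃} ∪ {x₂}
  {x₂, x₃, x₅}  = {x₃} ∪ {x₂, x₅}
  |family| = 26
Pass 4 adds 6:
  {x₁, x₂}  = {x₂} ∪ {x₁}
  {x₁, x₄}  = S∖{x₂, x₃, x₅}
  {x₄, x₅}  = S∖{x₁, x₂, x₃}
  {x₁, x₂, x₄}  = S∖{x₃, x₅}
  {x₁, x₄, x₅}  = S∖{x₂, x₃}
  {x₃, x₄, x₅}  = {x₃, x₄} ∪ {x₅}
  |family| = 32
Pass 5: closed — nothing new.

Hence σ(𝒜) has 32 members: { {}, {x₁}, {x₂}, {x₃}, {x₄}, {x₅}, {x₁, x₂}, {x₁, x₃}, {x₁, x₄}, {x₁, x₅}, {x₂, x₃}, {x₂, x₄}, {x₂, x₅}, {x₃, x₄}, {x₃, x₅}, {x₄, x₅}, {x₁, x₂, x₃}, {x₁, x₂, x₄}, {x₁, x₂, x₅}, {x₁, x₃, x₄}, {x₁, x₃, x₅}, {x₁, x₄, x₅}, {x₂, x₃, x₄}, {x₂, x₃, x₅}, {x₂, x₄, x₅}, {x₃, x₄, x₅}, {x₁, x₂, x₃, x₄}, {x₁, x₂, x₃, x₅}, {x₁, x₂, x₄, x₅}, {x₁, x₃, x₄, x₅}, {x₂, x₃, x₄, x₅}, S }.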